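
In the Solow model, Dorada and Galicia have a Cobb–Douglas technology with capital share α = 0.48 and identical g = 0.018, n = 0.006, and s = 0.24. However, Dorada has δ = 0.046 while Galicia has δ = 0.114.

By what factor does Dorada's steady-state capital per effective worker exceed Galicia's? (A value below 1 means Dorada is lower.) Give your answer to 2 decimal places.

ratio ≈ 3.69

Steady-state k* = [s/(n + g + δ)]^(1/(1−α)), so the ratio is [ (s_D/(n + g + δ)_D) / (s_G/(n + g + δ)_G) ]^1.9231.
s_D/(n + g + δ)_D = 0.24/0.070 = 3.4286; s_G/(n + g + δ)_G = 0.24/0.138 = 1.7391.
Ratio = (3.4286/1.7391)^1.9231 = 1.9715^1.9231 ≈ 3.6891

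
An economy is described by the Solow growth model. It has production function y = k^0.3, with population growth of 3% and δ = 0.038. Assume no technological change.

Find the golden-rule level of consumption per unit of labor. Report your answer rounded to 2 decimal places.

At the golden rule, f'(k) = n + δ, so α·k^(α−1) = n + δ and k_gold = (α/(n + δ))^(1/(1−α)).
k_gold = (0.3/0.068)^(1/0.7) = 4.4118^1.4286 ≈ 8.3349
c_gold = f(k_gold) − (n + δ)·k_gold = 1.8892 − 0.068×8.3349 ≈ 1.3224

c_gold ≈ 1.32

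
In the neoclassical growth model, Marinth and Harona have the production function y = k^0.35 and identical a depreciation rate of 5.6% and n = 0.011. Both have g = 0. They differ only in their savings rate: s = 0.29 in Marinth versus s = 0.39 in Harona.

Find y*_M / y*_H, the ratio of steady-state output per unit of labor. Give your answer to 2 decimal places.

Steady-state y* = [s/(n + δ)]^(α/(1−α)), so the ratio is [ (s_M/(n + δ)_M) / (s_H/(n + δ)_H) ]^0.5385.
s_M/(n + δ)_M = 0.29/0.067 = 4.3284; s_H/(n + δ)_H = 0.39/0.067 = 5.8209.
Ratio = (4.3284/5.8209)^0.5385 = 0.7436^0.5385 ≈ 0.8525

y*_M / y*_H ≈ 0.85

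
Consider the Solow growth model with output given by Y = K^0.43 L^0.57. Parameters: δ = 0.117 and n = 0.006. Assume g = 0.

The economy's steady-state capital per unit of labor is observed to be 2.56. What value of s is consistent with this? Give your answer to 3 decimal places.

Steady state requires s·f(k) = (n + δ)·k, i.e. s·k^α = (n + δ)·k.
So s / (n + δ) = (k*)^(1−α) = 2.56^0.57 = 1.7088.
Therefore s = 1.7088 × (n + δ) = 1.7088 × 0.123 = 0.2102.

s ≈ 0.210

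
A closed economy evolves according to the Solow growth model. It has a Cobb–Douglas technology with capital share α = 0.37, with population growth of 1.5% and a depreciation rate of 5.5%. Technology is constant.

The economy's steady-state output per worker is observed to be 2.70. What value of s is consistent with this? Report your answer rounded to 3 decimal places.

s ≈ 0.380

Steady state requires s·f(k) = (n + δ)·k, i.e. s·k^α = (n + δ)·k.
Since y* = [s/(n + δ)]^(α/(1−α)), we have s/(n + δ) = (y*)^((1−α)/α) = 2.70^1.7027 = 5.4260.
Therefore s = 5.4260 × (n + δ) = 5.4260 × 0.070 = 0.3798.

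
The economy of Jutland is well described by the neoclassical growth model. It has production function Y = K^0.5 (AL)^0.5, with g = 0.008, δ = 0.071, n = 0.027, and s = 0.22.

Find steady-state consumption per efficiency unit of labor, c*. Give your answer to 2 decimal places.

At the steady state, Δk = 0, so s·k^α = (n + g + δ)·k.
Rearranging, k^(1−α) = s / (n + g + δ).
k^0.5 = 0.22 / (0.027 + 0.008 + 0.071) = 0.22 / 0.106 = 2.0755
k* = 2.0755^(1/0.5) ≈ 4.3077
y* = (k*)^α = 4.3077^0.5 ≈ 2.0755
c* = (1 − s)·y* = (1 − 0.22) × 2.0755 ≈ 1.6189

c* ≈ 1.62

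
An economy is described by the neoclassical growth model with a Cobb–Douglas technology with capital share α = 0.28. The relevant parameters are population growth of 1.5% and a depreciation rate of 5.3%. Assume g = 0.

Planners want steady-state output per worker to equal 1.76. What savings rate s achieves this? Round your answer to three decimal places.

In steady state, investment equals break-even investment: s·k^α = (n + δ)·k.
Since y* = [s/(n + δ)]^(α/(1−α)), we have s/(n + δ) = (y*)^((1−α)/α) = 1.76^2.5714 = 4.2787.
Therefore s = 4.2787 × (n + δ) = 4.2787 × 0.068 = 0.2910.

s ≈ 0.291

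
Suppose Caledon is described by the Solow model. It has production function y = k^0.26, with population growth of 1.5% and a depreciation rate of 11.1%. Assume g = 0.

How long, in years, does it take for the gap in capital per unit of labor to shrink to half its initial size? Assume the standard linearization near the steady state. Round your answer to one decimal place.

Near the steady state the convergence rate is λ = (1 − α)(n + δ).
λ = (1 − 0.26) × 0.126 = 0.74 × 0.126 = 0.09324
Half-life = ln 2 / λ = 0.6931 / 0.09324 ≈ 7.43 years

t_½ ≈ 7.4 years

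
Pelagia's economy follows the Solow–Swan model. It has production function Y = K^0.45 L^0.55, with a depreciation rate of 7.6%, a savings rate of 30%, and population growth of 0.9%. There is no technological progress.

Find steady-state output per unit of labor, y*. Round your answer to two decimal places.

y* ≈ 2.81

At the steady state, Δk = 0, so s·k^α = (n + δ)·k.
Rearranging, k^(1−α) = s / (n + δ).
k^0.55 = 0.30 / (0.009 + 0.076) = 0.30 / 0.085 = 3.5294
k* = 3.5294^(1/0.55) ≈ 9.9042
y* = (k*)^α = 9.9042^0.45 ≈ 2.8062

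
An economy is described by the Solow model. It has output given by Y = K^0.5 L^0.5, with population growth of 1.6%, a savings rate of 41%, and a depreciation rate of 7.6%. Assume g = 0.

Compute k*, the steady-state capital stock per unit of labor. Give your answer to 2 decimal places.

At the steady state, Δk = 0, so s·k^α = (n + δ)·k.
Rearranging, k^(1−α) = s / (n + δ).
k^0.5 = 0.41 / (0.016 + 0.076) = 0.41 / 0.092 = 4.4565
k* = 4.4565^(1/0.5) ≈ 19.8604

k* = 19.86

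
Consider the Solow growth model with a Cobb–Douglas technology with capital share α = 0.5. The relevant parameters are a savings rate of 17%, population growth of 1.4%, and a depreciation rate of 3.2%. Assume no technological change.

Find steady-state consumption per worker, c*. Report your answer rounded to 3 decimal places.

Steady state requires s·f(k) = (n + δ)·k, i.e. s·k^α = (n + δ)·k.
Rearranging, k^(1−α) = s / (n + δ).
k^0.5 = 0.17 / (0.014 + 0.032) = 0.17 / 0.046 = 3.6957
k* = 3.6957^(1/0.5) ≈ 13.6582
y* = (k*)^α = 13.6582^0.5 ≈ 3.6957
c* = (1 − s)·y* = (1 − 0.17) × 3.6957 ≈ 3.0674

c* ≈ 3.067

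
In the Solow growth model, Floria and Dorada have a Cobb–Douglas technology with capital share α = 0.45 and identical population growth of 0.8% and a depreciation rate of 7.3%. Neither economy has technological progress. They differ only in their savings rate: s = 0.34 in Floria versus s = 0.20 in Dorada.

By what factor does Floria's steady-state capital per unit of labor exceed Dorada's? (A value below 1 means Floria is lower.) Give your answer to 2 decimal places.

Steady-state k* = [s/(n + δ)]^(1/(1−α)), so the ratio is [ (s_F/(n + δ)_F) / (s_D/(n + δ)_D) ]^1.8182.
s_F/(n + δ)_F = 0.34/0.081 = 4.1975; s_D/(n + δ)_D = 0.20/0.081 = 2.4691.
Ratio = (4.1975/2.4691)^1.8182 = 1.7000^1.8182 ≈ 2.6242

k*_F / k*_D ≈ 2.62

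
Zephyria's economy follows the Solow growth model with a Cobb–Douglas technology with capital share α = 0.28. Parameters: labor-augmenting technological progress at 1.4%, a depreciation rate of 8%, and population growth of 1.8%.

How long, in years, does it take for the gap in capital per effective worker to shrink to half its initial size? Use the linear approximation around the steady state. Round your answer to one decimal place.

Near the steady state the convergence rate is λ = (1 − α)(n + g + δ).
λ = (1 − 0.28) × 0.112 = 0.72 × 0.112 = 0.08064
Half-life = ln 2 / λ = 0.6931 / 0.08064 ≈ 8.59 years

about 8.6 years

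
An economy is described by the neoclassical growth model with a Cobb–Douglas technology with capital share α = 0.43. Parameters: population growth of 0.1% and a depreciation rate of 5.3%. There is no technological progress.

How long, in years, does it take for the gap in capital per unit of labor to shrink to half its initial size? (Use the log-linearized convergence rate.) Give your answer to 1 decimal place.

Near the steady state the convergence rate is λ = (1 − α)(n + δ).
λ = (1 − 0.43) × 0.054 = 0.57 × 0.054 = 0.03078
Half-life = ln 2 / λ = 0.6931 / 0.03078 ≈ 22.52 years

half-life ≈ 22.5 years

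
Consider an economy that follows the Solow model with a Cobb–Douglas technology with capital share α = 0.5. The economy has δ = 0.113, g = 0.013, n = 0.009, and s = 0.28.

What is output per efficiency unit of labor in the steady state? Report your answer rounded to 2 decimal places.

y* = 2.07

Steady state requires s·f(k) = (n + g + δ)·k, i.e. s·k^α = (n + g + δ)·k.
Rearranging, k^(1−α) = s / (n + g + δ).
k^0.5 = 0.28 / (0.009 + 0.013 + 0.113) = 0.28 / 0.135 = 2.0741
k* = 2.0741^(1/0.5) ≈ 4.3019
y* = (k*)^α = 4.3019^0.5 ≈ 2.0741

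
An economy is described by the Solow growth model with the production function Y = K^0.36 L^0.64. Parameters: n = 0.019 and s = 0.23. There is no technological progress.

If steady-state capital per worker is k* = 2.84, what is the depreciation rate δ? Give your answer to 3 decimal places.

In steady state, investment equals break-even investment: s·k^α = (n + δ)·k.
So s / (n + δ) = (k*)^(1−α) = 2.84^0.64 = 1.9504.
Therefore n + δ = s / 1.9504 = 0.23 / 1.9504 = 0.1179, so δ = 0.1179 − 0.019 = 0.0989.

δ ≈ 0.099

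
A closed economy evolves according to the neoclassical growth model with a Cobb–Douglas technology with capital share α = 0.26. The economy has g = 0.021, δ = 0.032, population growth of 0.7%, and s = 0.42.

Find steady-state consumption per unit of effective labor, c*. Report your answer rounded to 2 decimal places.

In steady state, investment equals break-even investment: s·k^α = (n + g + δ)·k.
Dividing both sides by k: k^(1−α) = s / (n + g + δ).
k^0.74 = 0.42 / (0.007 + 0.021 + 0.032) = 0.42 / 0.060 = 7.0000
k* = 7.0000^(1/0.74) ≈ 13.8683
y* = (k*)^α = 13.8683^0.26 ≈ 1.9812
c* = (1 − s)·y* = (1 − 0.42) × 1.9812 ≈ 1.1491

c* = 1.15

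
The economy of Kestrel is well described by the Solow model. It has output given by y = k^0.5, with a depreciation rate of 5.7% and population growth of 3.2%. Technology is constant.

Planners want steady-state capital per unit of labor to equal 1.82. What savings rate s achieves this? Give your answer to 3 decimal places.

At the steady state, Δk = 0, so s·k^α = (n + δ)·k.
So s / (n + δ) = (k*)^(1−α) = 1.82^0.5 = 1.3491.
Therefore s = 1.3491 × (n + δ) = 1.3491 × 0.089 = 0.1201.

s ≈ 0.120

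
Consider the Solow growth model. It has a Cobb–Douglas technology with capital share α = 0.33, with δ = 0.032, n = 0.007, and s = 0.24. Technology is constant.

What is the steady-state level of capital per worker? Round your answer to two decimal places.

k* ≈ 15.06

In steady state, investment equals break-even investment: s·k^α = (n + δ)·k.
Rearranging, k^(1−α) = s / (n + δ).
k^0.67 = 0.24 / (0.007 + 0.032) = 0.24 / 0.039 = 6.1538
k* = 6.1538^(1/0.67) ≈ 15.0600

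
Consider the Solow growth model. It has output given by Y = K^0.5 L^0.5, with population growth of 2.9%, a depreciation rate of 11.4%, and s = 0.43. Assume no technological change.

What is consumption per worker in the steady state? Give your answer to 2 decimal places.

In steady state, investment equals break-even investment: s·k^α = (n + δ)·k.
Rearranging, k^(1−α) = s / (n + δ).
k^0.5 = 0.43 / (0.029 + 0.114) = 0.43 / 0.143 = 3.0070
k* = 3.0070^(1/0.5) ≈ 9.0420
y* = (k*)^α = 9.0420^0.5 ≈ 3.0070
c* = (1 − s)·y* = (1 − 0.43) × 3.0070 ≈ 1.7140

c* ≈ 1.71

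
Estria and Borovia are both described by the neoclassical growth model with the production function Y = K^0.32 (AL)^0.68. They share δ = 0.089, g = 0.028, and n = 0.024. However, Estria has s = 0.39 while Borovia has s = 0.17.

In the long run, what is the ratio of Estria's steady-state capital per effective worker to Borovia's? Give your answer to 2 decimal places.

ratio ≈ 3.39

Steady-state k* = [s/(n + g + δ)]^(1/(1−α)), so the ratio is [ (s_E/(n + g + δ)_E) / (s_B/(n + g + δ)_B) ]^1.4706.
s_E/(n + g + δ)_E = 0.39/0.141 = 2.7660; s_B/(n + g + δ)_B = 0.17/0.141 = 1.2057.
Ratio = (2.7660/1.2057)^1.4706 = 2.2941^1.4706 ≈ 3.3909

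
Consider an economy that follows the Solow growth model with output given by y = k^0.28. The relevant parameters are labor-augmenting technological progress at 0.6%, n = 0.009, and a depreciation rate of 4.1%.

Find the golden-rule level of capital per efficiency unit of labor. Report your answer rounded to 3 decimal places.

The golden rule sets f'(k) = n + g + δ, i.e. α·k^(α−1) = n + g + δ.
So k^(1−α) = α / (n + g + δ) = 0.28 / 0.056 = 5.0000.
k_gold = 5.0000^(1/0.72) ≈ 9.3496

k_gold ≈ 9.350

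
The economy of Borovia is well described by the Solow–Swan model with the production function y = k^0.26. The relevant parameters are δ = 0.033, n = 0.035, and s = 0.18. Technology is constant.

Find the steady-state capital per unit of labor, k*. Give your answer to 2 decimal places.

k* = 3.73

At the steady state, Δk = 0, so s·k^α = (n + δ)·k.
Rearranging, k^(1−α) = s / (n + δ).
k^0.74 = 0.18 / (0.035 + 0.033) = 0.18 / 0.068 = 2.6471
k* = 2.6471^(1/0.74) ≈ 3.7266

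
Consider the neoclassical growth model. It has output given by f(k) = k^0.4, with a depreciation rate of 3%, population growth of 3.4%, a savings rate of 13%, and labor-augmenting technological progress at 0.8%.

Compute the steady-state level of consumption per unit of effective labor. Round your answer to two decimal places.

In steady state, investment equals break-even investment: s·k^α = (n + g + δ)·k.
Dividing both sides by k: k^(1−α) = s / (n + g + δ).
k^0.6 = 0.13 / (0.034 + 0.008 + 0.030) = 0.13 / 0.072 = 1.8056
k* = 1.8056^(1/0.6) ≈ 2.6773
y* = (k*)^α = 2.6773^0.4 ≈ 1.4828
c* = (1 − s)·y* = (1 − 0.13) × 1.4828 ≈ 1.2900

c* ≈ 1.29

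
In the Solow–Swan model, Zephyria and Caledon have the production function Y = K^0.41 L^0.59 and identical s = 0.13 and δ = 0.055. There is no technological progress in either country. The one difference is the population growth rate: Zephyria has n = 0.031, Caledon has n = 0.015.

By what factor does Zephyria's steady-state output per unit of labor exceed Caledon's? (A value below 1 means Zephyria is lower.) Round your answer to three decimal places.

Steady-state y* = [s/(n + δ)]^(α/(1−α)), so the ratio is [ (s_Z/(n + δ)_Z) / (s_C/(n + δ)_C) ]^0.6949.
s_Z/(n + δ)_Z = 0.13/0.086 = 1.5116; s_C/(n + δ)_C = 0.13/0.070 = 1.8571.
Ratio = (1.5116/1.8571)^0.6949 = 0.8140^0.6949 ≈ 0.8667

y*_Z / y*_C ≈ 0.867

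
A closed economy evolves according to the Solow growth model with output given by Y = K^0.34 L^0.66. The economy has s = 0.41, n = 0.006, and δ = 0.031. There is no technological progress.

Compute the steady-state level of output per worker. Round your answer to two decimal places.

At the steady state, Δk = 0, so s·k^α = (n + δ)·k.
Rearranging, k^(1−α) = s / (n + δ).
k^0.66 = 0.41 / (0.006 + 0.031) = 0.41 / 0.037 = 11.0811
k* = 11.0811^(1/0.66) ≈ 38.2562
y* = (k*)^α = 38.2562^0.34 ≈ 3.4524

y* = 3.45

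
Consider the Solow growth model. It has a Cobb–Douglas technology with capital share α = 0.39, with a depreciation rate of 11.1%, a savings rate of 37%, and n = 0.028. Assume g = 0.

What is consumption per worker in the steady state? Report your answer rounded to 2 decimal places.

c* ≈ 1.18

In steady state, investment equals break-even investment: s·k^α = (n + δ)·k.
Dividing both sides by k: k^(1−α) = s / (n + δ).
k^0.61 = 0.37 / (0.028 + 0.111) = 0.37 / 0.139 = 2.6619
k* = 2.6619^(1/0.61) ≈ 4.9778
y* = (k*)^α = 4.9778^0.39 ≈ 1.8700
c* = (1 − s)·y* = (1 − 0.37) × 1.8700 ≈ 1.1781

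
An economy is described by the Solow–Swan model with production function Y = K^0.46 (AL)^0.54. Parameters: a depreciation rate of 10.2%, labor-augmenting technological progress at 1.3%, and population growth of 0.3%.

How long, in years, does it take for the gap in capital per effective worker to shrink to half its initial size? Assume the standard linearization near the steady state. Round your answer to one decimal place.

Near the steady state the convergence rate is λ = (1 − α)(n + g + δ).
λ = (1 − 0.46) × 0.118 = 0.54 × 0.118 = 0.06372
Half-life = ln 2 / λ = 0.6931 / 0.06372 ≈ 10.88 years

half-life ≈ 10.9 years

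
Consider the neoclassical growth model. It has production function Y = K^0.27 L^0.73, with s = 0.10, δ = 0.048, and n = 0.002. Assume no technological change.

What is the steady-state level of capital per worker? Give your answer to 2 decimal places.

In steady state, investment equals break-even investment: s·k^α = (n + δ)·k.
Dividing both sides by k: k^(1−α) = s / (n + δ).
k^0.73 = 0.10 / (0.002 + 0.048) = 0.10 / 0.050 = 2.0000
k* = 2.0000^(1/0.73) ≈ 2.5845

k* ≈ 2.58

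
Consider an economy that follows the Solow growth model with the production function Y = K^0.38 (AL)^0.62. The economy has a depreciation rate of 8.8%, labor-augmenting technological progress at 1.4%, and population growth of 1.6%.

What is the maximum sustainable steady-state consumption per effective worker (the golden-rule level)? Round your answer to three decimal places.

At the golden rule, f'(k) = n + g + δ, so α·k^(α−1) = n + g + δ and k_gold = (α/(n + g + δ))^(1/(1−α)).
k_gold = (0.38/0.118)^(1/0.62) = 3.2203^1.6129 ≈ 6.5946
c_gold = f(k_gold) − (n + g + δ)·k_gold = 2.0478 − 0.118×6.5946 ≈ 1.2696

c_gold ≈ 1.270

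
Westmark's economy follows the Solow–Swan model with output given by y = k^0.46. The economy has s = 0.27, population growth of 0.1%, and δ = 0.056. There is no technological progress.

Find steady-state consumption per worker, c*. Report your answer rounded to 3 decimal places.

c* ≈ 2.746

In steady state, investment equals break-even investment: s·k^α = (n + δ)·k.
Dividing both sides by k: k^(1−α) = s / (n + δ).
k^0.54 = 0.27 / (0.001 + 0.056) = 0.27 / 0.057 = 4.7368
k* = 4.7368^(1/0.54) ≈ 17.8196
y* = (k*)^α = 17.8196^0.46 ≈ 3.7620
c* = (1 − s)·y* = (1 − 0.27) × 3.7620 ≈ 2.7463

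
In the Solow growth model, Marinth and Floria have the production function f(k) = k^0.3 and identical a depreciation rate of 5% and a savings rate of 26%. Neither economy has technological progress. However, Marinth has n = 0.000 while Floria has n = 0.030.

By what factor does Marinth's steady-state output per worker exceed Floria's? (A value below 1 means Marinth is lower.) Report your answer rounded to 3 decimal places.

Steady-state y* = [s/(n + δ)]^(α/(1−α)), so the ratio is [ (s_M/(n + δ)_M) / (s_F/(n + δ)_F) ]^0.4286.
s_M/(n + δ)_M = 0.26/0.050 = 5.2000; s_F/(n + δ)_F = 0.26/0.080 = 3.2500.
Ratio = (5.2000/3.2500)^0.4286 = 1.6000^0.4286 ≈ 1.2232

y*_M / y*_F ≈ 1.223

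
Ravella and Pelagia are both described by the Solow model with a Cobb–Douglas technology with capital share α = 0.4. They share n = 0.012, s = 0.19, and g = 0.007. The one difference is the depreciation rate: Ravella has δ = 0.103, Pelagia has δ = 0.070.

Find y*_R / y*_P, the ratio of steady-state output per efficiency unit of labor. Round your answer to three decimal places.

y*_R / y*_P ≈ 0.810

Steady-state y* = [s/(n + g + δ)]^(α/(1−α)), so the ratio is [ (s_R/(n + g + δ)_R) / (s_P/(n + g + δ)_P) ]^0.6667.
s_R/(n + g + δ)_R = 0.19/0.122 = 1.5574; s_P/(n + g + δ)_P = 0.19/0.089 = 2.1348.
Ratio = (1.5574/2.1348)^0.6667 = 0.7295^0.6667 ≈ 0.8104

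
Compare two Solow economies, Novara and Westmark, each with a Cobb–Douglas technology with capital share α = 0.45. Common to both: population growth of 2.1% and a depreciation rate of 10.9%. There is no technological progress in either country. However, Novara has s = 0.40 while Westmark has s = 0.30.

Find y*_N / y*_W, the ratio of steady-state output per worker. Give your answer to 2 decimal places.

Steady-state y* = [s/(n + δ)]^(α/(1−α)), so the ratio is [ (s_N/(n + δ)_N) / (s_W/(n + δ)_W) ]^0.8182.
s_N/(n + δ)_N = 0.40/0.130 = 3.0769; s_W/(n + δ)_W = 0.30/0.130 = 2.3077.
Ratio = (3.0769/2.3077)^0.8182 = 1.3333^0.8182 ≈ 1.2654

ratio ≈ 1.27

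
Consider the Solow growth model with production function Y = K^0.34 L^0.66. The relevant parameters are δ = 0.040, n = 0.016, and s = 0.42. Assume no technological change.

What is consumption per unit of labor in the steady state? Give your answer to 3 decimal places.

c* = 1.638

In steady state, investment equals break-even investment: s·k^α = (n + δ)·k.
Dividing both sides by k: k^(1−α) = s / (n + δ).
k^0.66 = 0.42 / (0.016 + 0.040) = 0.42 / 0.056 = 7.5000
k* = 7.5000^(1/0.66) ≈ 21.1763
y* = (k*)^α = 21.1763^0.34 ≈ 2.8235
c* = (1 − s)·y* = (1 − 0.42) × 2.8235 ≈ 1.6376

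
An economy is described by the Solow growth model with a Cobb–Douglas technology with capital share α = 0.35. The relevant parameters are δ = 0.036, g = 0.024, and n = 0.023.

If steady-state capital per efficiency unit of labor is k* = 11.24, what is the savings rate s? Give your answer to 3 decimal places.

s ≈ 0.400

Steady state requires s·f(k) = (n + g + δ)·k, i.e. s·k^α = (n + g + δ)·k.
So s / (n + g + δ) = (k*)^(1−α) = 11.24^0.65 = 4.8195.
Therefore s = 4.8195 × (n + g + δ) = 4.8195 × 0.083 = 0.4000.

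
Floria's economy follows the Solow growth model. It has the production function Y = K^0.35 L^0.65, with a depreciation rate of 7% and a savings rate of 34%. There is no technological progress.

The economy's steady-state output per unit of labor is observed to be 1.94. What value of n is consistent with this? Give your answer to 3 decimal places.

n ≈ 0.029

At the steady state, Δk = 0, so s·k^α = (n + δ)·k.
Since y* = [s/(n + δ)]^(α/(1−α)), we have s/(n + δ) = (y*)^((1−α)/α) = 1.94^1.8571 = 3.4235.
Therefore n + δ = s / 3.4235 = 0.34 / 3.4235 = 0.0993, so n = 0.0993 − 0.070 = 0.0293.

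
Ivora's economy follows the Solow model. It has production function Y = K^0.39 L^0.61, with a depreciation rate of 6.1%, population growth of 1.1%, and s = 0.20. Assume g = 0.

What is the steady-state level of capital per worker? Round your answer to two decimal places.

k* = 5.34

In steady state, investment equals break-even investment: s·k^α = (n + δ)·k.
Dividing both sides by k: k^(1−α) = s / (n + δ).
k^0.61 = 0.20 / (0.011 + 0.061) = 0.20 / 0.072 = 2.7778
k* = 2.7778^(1/0.61) ≈ 5.3380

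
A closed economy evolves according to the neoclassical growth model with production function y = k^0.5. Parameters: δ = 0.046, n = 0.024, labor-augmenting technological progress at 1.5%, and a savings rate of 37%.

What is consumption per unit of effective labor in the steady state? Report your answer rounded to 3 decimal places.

c* = 2.742

At the steady state, Δk = 0, so s·k^α = (n + g + δ)·k.
Rearranging, k^(1−α) = s / (n + g + δ).
k^0.5 = 0.37 / (0.024 + 0.015 + 0.046) = 0.37 / 0.085 = 4.3529
k* = 4.3529^(1/0.5) ≈ 18.9477
y* = (k*)^α = 18.9477^0.5 ≈ 4.3529
c* = (1 − s)·y* = (1 − 0.37) × 4.3529 ≈ 2.7423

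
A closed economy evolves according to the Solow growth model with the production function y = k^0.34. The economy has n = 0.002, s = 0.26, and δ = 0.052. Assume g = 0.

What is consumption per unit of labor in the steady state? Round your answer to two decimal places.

c* = 1.66

Steady state requires s·f(k) = (n + δ)·k, i.e. s·k^α = (n + δ)·k.
Dividing both sides by k: k^(1−α) = s / (n + δ).
k^0.66 = 0.26 / (0.002 + 0.052) = 0.26 / 0.054 = 4.8148
k* = 4.8148^(1/0.66) ≈ 10.8196
y* = (k*)^α = 10.8196^0.34 ≈ 2.2471
c* = (1 − s)·y* = (1 − 0.26) × 2.2471 ≈ 1.6629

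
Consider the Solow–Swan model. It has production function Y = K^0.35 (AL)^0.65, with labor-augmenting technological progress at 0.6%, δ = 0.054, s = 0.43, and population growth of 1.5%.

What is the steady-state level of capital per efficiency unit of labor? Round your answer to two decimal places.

In steady state, investment equals break-even investment: s·k^α = (n + g + δ)·k.
Dividing both sides by k: k^(1−α) = s / (n + g + δ).
k^0.65 = 0.43 / (0.015 + 0.006 + 0.054) = 0.43 / 0.075 = 5.7333
k* = 5.7333^(1/0.65) ≈ 14.6817

k* = 14.68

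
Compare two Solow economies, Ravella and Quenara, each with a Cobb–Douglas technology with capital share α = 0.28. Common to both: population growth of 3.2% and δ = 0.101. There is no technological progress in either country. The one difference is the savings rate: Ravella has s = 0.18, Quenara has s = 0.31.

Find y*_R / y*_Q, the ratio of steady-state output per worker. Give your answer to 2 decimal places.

Steady-state y* = [s/(n + δ)]^(α/(1−α)), so the ratio is [ (s_R/(n + δ)_R) / (s_Q/(n + δ)_Q) ]^0.3889.
s_R/(n + δ)_R = 0.18/0.133 = 1.3534; s_Q/(n + δ)_Q = 0.31/0.133 = 2.3308.
Ratio = (1.3534/2.3308)^0.3889 = 0.5807^0.3889 ≈ 0.8095

ratio ≈ 0.81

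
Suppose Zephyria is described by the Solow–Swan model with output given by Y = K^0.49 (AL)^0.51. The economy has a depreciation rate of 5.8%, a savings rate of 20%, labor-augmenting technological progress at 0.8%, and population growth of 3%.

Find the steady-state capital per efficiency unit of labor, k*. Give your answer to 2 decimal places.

k* ≈ 4.22

At the steady state, Δk = 0, so s·k^α = (n + g + δ)·k.
Rearranging, k^(1−α) = s / (n + g + δ).
k^0.51 = 0.20 / (0.030 + 0.008 + 0.058) = 0.20 / 0.096 = 2.0833
k* = 2.0833^(1/0.51) ≈ 4.2170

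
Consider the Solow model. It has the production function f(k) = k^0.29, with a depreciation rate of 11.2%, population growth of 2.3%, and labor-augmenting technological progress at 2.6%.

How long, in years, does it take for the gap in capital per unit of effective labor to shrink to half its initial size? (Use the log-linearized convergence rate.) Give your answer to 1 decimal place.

Near the steady state the convergence rate is λ = (1 − α)(n + g + δ).
λ = (1 − 0.29) × 0.161 = 0.71 × 0.161 = 0.11431
Half-life = ln 2 / λ = 0.6931 / 0.11431 ≈ 6.06 years

t_½ ≈ 6.1 years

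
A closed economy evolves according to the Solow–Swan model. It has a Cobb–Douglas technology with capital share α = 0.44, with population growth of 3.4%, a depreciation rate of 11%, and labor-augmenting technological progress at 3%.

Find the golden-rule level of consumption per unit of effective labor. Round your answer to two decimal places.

At the golden rule, f'(k) = n + g + δ, so α·k^(α−1) = n + g + δ and k_gold = (α/(n + g + δ))^(1/(1−α)).
k_gold = (0.44/0.174)^(1/0.56) = 2.5287^1.7857 ≈ 5.2415
c_gold = f(k_gold) − (n + g + δ)·k_gold = 2.0728 − 0.174×5.2415 ≈ 1.1608

c_gold ≈ 1.16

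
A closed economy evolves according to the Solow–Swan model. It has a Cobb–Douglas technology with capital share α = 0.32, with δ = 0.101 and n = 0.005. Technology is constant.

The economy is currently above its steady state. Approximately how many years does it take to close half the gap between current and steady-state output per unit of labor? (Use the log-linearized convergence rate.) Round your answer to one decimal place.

t_½ ≈ 9.6 years

Near the steady state the convergence rate is λ = (1 − α)(n + δ).
λ = (1 − 0.32) × 0.106 = 0.68 × 0.106 = 0.07208
Half-life = ln 2 / λ = 0.6931 / 0.07208 ≈ 9.62 years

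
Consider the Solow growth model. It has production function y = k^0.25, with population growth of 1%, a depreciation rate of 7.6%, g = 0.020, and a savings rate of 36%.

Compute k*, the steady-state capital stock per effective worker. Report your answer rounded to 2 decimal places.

In steady state, investment equals break-even investment: s·k^α = (n + g + δ)·k.
Rearranging, k^(1−α) = s / (n + g + δ).
k^0.75 = 0.36 / (0.010 + 0.020 + 0.076) = 0.36 / 0.106 = 3.3962
k* = 3.3962^(1/0.75) ≈ 5.1049

k* = 5.10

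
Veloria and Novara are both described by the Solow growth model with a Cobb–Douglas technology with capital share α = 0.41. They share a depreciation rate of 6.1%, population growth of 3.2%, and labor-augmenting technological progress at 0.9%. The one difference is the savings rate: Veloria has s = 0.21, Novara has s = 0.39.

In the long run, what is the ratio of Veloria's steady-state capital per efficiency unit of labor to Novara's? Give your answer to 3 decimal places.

Steady-state k* = [s/(n + g + δ)]^(1/(1−α)), so the ratio is [ (s_V/(n + g + δ)_V) / (s_N/(n + g + δ)_N) ]^1.6949.
s_V/(n + g + δ)_V = 0.21/0.102 = 2.0588; s_N/(n + g + δ)_N = 0.39/0.102 = 3.8235.
Ratio = (2.0588/3.8235)^1.6949 = 0.5385^1.6949 ≈ 0.3503

ratio ≈ 0.350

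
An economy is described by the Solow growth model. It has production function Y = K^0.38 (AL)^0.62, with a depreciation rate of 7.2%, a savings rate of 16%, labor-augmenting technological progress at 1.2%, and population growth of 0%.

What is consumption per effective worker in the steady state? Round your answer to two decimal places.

c* = 1.25

Steady state requires s·f(k) = (n + g + δ)·k, i.e. s·k^α = (n + g + δ)·k.
Dividing both sides by k: k^(1−α) = s / (n + g + δ).
k^0.62 = 0.16 / (0.000 + 0.012 + 0.072) = 0.16 / 0.084 = 1.9048
k* = 1.9048^(1/0.62) ≈ 2.8273
y* = (k*)^α = 2.8273^0.38 ≈ 1.4843
c* = (1 − s)·y* = (1 − 0.16) × 1.4843 ≈ 1.2468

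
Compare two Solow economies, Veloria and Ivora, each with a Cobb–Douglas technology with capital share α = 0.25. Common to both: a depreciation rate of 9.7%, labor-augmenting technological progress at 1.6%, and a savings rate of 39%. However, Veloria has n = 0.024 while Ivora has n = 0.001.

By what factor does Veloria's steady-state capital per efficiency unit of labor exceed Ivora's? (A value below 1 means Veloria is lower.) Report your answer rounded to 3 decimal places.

Steady-state k* = [s/(n + g + δ)]^(1/(1−α)), so the ratio is [ (s_V/(n + g + δ)_V) / (s_I/(n + g + δ)_I) ]^1.3333.
s_V/(n + g + δ)_V = 0.39/0.137 = 2.8467; s_I/(n + g + δ)_I = 0.39/0.114 = 3.4211.
Ratio = (2.8467/3.4211)^1.3333 = 0.8321^1.3333 ≈ 0.7827

k*_V / k*_I ≈ 0.783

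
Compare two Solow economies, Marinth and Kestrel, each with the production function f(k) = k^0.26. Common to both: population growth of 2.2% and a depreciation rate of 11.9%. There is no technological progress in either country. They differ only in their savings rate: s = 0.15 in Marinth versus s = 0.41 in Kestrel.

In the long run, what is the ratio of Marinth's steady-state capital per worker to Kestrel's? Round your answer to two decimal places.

ratio ≈ 0.26

Steady-state k* = [s/(n + δ)]^(1/(1−α)), so the ratio is [ (s_M/(n + δ)_M) / (s_K/(n + δ)_K) ]^1.3514.
s_M/(n + δ)_M = 0.15/0.141 = 1.0638; s_K/(n + δ)_K = 0.41/0.141 = 2.9078.
Ratio = (1.0638/2.9078)^1.3514 = 0.3658^1.3514 ≈ 0.2569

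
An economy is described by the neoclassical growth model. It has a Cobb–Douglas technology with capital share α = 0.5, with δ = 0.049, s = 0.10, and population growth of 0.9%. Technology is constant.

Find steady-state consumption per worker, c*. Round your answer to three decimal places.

Steady state requires s·f(k) = (n + δ)·k, i.e. s·k^α = (n + δ)·k.
Rearranging, k^(1−α) = s / (n + δ).
k^0.5 = 0.10 / (0.009 + 0.049) = 0.10 / 0.058 = 1.7241
k* = 1.7241^(1/0.5) ≈ 2.9725
y* = (k*)^α = 2.9725^0.5 ≈ 1.7241
c* = (1 − s)·y* = (1 − 0.10) × 1.7241 ≈ 1.5517

c* ≈ 1.552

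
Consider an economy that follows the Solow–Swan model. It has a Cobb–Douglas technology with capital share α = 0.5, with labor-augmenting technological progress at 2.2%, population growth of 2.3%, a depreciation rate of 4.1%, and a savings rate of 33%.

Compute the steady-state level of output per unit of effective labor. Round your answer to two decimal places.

y* = 3.84

At the steady state, Δk = 0, so s·k^α = (n + g + δ)·k.
Dividing both sides by k: k^(1−α) = s / (n + g + δ).
k^0.5 = 0.33 / (0.023 + 0.022 + 0.041) = 0.33 / 0.086 = 3.8372
k* = 3.8372^(1/0.5) ≈ 14.7241
y* = (k*)^α = 14.7241^0.5 ≈ 3.8372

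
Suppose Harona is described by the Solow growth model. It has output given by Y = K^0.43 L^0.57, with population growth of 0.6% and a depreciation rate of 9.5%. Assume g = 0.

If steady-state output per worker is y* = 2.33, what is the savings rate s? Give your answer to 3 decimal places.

s ≈ 0.310

In steady state, investment equals break-even investment: s·k^α = (n + δ)·k.
Since y* = [s/(n + δ)]^(α/(1−α)), we have s/(n + δ) = (y*)^((1−α)/α) = 2.33^1.3256 = 3.0688.
Therefore s = 3.0688 × (n + δ) = 3.0688 × 0.101 = 0.3099.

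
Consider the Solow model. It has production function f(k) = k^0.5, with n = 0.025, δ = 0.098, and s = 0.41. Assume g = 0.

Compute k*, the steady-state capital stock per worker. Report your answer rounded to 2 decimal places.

Steady state requires s·f(k) = (n + δ)·k, i.e. s·k^α = (n + δ)·k.
Dividing both sides by k: k^(1−α) = s / (n + δ).
k^0.5 = 0.41 / (0.025 + 0.098) = 0.41 / 0.123 = 3.3333
k* = 3.3333^(1/0.5) ≈ 11.1109

k* ≈ 11.11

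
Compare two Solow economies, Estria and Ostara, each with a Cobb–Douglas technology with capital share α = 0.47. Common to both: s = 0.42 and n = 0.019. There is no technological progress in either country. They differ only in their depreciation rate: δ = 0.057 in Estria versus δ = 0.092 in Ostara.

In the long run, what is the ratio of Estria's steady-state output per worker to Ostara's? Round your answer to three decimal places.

ratio ≈ 1.399

Steady-state y* = [s/(n + δ)]^(α/(1−α)), so the ratio is [ (s_E/(n + δ)_E) / (s_O/(n + δ)_O) ]^0.8868.
s_E/(n + δ)_E = 0.42/0.076 = 5.5263; s_O/(n + δ)_O = 0.42/0.111 = 3.7838.
Ratio = (5.5263/3.7838)^0.8868 = 1.4605^0.8868 ≈ 1.3992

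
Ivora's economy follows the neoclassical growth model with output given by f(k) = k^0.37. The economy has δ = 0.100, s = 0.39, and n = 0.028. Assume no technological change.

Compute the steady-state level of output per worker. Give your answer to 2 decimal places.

Steady state requires s·f(k) = (n + δ)·k, i.e. s·k^α = (n + δ)·k.
Rearranging, k^(1−α) = s / (n + δ).
k^0.63 = 0.39 / (0.028 + 0.100) = 0.39 / 0.128 = 3.0469
k* = 3.0469^(1/0.63) ≈ 5.8618
y* = (k*)^α = 5.8618^0.37 ≈ 1.9239

y* = 1.92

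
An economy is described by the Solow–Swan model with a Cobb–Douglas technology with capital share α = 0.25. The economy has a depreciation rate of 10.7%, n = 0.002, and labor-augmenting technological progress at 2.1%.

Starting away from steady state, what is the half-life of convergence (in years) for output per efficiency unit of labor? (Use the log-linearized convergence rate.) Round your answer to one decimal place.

Near the steady state the convergence rate is λ = (1 − α)(n + g + δ).
λ = (1 − 0.25) × 0.130 = 0.75 × 0.130 = 0.0975
Half-life = ln 2 / λ = 0.6931 / 0.0975 ≈ 7.11 years

about 7.1 years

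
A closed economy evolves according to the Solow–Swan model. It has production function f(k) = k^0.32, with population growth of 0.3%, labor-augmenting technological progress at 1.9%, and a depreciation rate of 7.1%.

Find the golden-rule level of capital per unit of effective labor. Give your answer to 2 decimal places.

k_gold ≈ 6.15

The golden rule sets f'(k) = n + g + δ, i.e. α·k^(α−1) = n + g + δ.
So k^(1−α) = α / (n + g + δ) = 0.32 / 0.093 = 3.4409.
k_gold = 3.4409^(1/0.68) ≈ 6.1549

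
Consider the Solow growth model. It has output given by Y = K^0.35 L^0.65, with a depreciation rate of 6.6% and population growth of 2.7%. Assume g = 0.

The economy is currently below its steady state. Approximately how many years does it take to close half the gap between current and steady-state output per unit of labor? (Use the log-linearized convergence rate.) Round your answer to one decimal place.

about 11.5 years

Near the steady state the convergence rate is λ = (1 − α)(n + δ).
λ = (1 − 0.35) × 0.093 = 0.65 × 0.093 = 0.06045
Half-life = ln 2 / λ = 0.6931 / 0.06045 ≈ 11.47 years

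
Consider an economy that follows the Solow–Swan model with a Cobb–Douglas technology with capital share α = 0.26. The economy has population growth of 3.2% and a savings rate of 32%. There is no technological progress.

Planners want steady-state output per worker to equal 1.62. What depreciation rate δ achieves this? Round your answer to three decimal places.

At the steady state, Δk = 0, so s·k^α = (n + δ)·k.
Since y* = [s/(n + δ)]^(α/(1−α)), we have s/(n + δ) = (y*)^((1−α)/α) = 1.62^2.8462 = 3.9475.
Therefore n + δ = s / 3.9475 = 0.32 / 3.9475 = 0.0811, so δ = 0.0811 − 0.032 = 0.0491.

δ ≈ 0.049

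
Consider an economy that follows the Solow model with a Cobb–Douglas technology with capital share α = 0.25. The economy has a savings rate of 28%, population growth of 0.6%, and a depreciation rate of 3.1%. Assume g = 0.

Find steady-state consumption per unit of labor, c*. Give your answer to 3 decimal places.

c* ≈ 1.414

In steady state, investment equals break-even investment: s·k^α = (n + δ)·k.
Dividing both sides by k: k^(1−α) = s / (n + δ).
k^0.75 = 0.28 / (0.006 + 0.031) = 0.28 / 0.037 = 7.5676
k* = 7.5676^(1/0.75) ≈ 14.8574
y* = (k*)^α = 14.8574^0.25 ≈ 1.9633
c* = (1 − s)·y* = (1 − 0.28) × 1.9633 ≈ 1.4136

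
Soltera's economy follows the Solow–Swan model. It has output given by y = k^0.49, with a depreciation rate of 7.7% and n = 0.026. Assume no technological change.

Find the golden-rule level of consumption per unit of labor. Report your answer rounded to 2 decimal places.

At the golden rule, f'(k) = n + δ, so α·k^(α−1) = n + δ and k_gold = (α/(n + δ))^(1/(1−α)).
k_gold = (0.49/0.103)^(1/0.51) = 4.7573^1.9608 ≈ 21.2897
c_gold = f(k_gold) − (n + δ)·k_gold = 4.4751 − 0.103×21.2897 ≈ 2.2823

c_gold ≈ 2.28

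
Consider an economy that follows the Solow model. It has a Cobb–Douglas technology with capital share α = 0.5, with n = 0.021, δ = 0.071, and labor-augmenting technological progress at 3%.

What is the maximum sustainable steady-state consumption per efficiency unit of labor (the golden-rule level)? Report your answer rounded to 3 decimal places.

At the golden rule, f'(k) = n + g + δ, so α·k^(α−1) = n + g + δ and k_gold = (α/(n + g + δ))^(1/(1−α)).
k_gold = (0.5/0.122)^(1/0.5) = 4.0984^2 ≈ 16.7969
c_gold = f(k_gold) − (n + g + δ)·k_gold = 4.0984 − 0.122×16.7969 ≈ 2.0492

c_gold ≈ 2.049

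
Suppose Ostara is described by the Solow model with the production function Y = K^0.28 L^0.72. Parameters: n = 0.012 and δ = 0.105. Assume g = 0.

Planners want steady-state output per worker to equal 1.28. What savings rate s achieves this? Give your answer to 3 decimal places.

s ≈ 0.221

At the steady state, Δk = 0, so s·k^α = (n + δ)·k.
Since y* = [s/(n + δ)]^(α/(1−α)), we have s/(n + δ) = (y*)^((1−α)/α) = 1.28^2.5714 = 1.8866.
Therefore s = 1.8866 × (n + δ) = 1.8866 × 0.117 = 0.2207.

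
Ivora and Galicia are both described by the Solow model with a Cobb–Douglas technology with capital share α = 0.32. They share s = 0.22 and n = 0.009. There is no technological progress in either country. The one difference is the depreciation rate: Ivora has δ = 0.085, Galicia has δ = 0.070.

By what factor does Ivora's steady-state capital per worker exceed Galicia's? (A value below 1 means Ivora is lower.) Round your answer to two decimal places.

k*_I / k*_G ≈ 0.77

Steady-state k* = [s/(n + δ)]^(1/(1−α)), so the ratio is [ (s_I/(n + δ)_I) / (s_G/(n + δ)_G) ]^1.4706.
s_I/(n + δ)_I = 0.22/0.094 = 2.3404; s_G/(n + δ)_G = 0.22/0.079 = 2.7848.
Ratio = (2.3404/2.7848)^1.4706 = 0.8404^1.4706 ≈ 0.7744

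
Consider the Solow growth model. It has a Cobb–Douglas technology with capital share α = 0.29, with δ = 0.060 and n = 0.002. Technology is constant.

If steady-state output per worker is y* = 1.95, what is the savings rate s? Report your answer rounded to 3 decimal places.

In steady state, investment equals break-even investment: s·k^α = (n + δ)·k.
Since y* = [s/(n + δ)]^(α/(1−α)), we have s/(n + δ) = (y*)^((1−α)/α) = 1.95^2.4483 = 5.1297.
Therefore s = 5.1297 × (n + δ) = 5.1297 × 0.062 = 0.3180.

s ≈ 0.318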